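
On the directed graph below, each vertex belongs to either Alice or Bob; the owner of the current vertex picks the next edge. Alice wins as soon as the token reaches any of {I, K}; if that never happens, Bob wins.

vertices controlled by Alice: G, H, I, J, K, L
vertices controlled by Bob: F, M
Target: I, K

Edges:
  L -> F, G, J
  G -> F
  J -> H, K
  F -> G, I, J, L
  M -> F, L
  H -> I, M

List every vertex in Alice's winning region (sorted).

H, I, J, K, L

A0 = {I, K}
A1: add {H, J} — H (Alice) has H→I; J (Alice) has J→K.
A2: add {L} — L (Alice) has L→J.
A3 = A2; e.g. F (Bob) can still go to G. Fixed point.
Alice's winning region = {H, I, J, K, L}.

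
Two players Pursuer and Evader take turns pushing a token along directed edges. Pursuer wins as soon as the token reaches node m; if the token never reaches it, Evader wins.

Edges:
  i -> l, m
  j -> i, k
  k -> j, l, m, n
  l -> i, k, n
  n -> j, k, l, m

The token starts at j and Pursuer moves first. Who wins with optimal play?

Track states (vertex, player-to-move).
A0 = {(m,Pursuer), (m,Evader)}
A1: add {(i,Pursuer), (k,Pursuer), (n,Pursuer)}.
A2: add {(j,Evader), (l,Evader)}.
A3 = A2; e.g. (i,Evader) stays out. (j,Pursuer) never enters ⇒ Evader avoids the target.

Evader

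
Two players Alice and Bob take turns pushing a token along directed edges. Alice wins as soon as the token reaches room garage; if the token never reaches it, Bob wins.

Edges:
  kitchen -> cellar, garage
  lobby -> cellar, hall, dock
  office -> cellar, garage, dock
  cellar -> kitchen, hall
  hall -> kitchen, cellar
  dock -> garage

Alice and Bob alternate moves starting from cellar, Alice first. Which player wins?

Bob

Track states (vertex, player-to-move).
A0 = {(garage,Alice), (garage,Bob)}
A1: add {(kitchen,Alice), (office,Alice), (dock,Alice), (dock,Bob)}.
A2: add {(lobby,Alice)}.
A3 = A2; e.g. (kitchen,Bob) stays out. (cellar,Alice) never enters ⇒ Bob avoids the target.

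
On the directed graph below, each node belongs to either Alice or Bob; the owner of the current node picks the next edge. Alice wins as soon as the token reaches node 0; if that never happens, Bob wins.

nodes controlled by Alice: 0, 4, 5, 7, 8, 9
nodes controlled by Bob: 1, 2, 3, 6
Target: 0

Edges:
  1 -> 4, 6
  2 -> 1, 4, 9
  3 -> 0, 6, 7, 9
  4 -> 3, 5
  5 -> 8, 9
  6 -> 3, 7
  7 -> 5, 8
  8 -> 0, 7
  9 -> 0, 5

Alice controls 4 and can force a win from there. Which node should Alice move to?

5

A0 = {0}
A1: add {8, 9} — 8 (Alice) has 8→0; 9 (Alice) has 9→0.
A2: add {5, 7} — 5 (Alice) has 5→8; 7 (Alice) has 7→8.
A3: add {4} — 4 (Alice) has 4→5.
A4 = A3; e.g. 1 (Bob) can still go to 6. Fixed point.
From 4, successor 5 is in the attractor (rank 2); the other successor 3 is not.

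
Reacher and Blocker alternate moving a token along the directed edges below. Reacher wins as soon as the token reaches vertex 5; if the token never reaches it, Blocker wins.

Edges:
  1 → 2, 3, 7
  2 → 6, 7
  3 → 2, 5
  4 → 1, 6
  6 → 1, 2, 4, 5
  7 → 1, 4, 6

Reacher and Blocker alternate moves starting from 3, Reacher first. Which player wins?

Track states (vertex, player-to-move).
A0 = {(5,Reacher), (5,Blocker)}
A1: add {(3,Reacher), (6,Reacher)}.
(3,Reacher) ∈ A1 ⇒ Reacher forces the target.

Reacher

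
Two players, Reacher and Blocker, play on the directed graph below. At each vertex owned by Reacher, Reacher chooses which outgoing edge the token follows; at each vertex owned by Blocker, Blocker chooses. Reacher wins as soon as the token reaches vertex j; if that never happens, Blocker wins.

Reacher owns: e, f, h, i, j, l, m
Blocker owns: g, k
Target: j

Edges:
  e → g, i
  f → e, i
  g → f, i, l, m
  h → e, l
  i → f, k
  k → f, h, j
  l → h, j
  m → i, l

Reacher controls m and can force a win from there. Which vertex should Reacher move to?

l

A0 = {j}
A1: add {l} — l (Reacher) has l→j.
A2: add {h, m} — h (Reacher) has h→l; m (Reacher) has m→l.
A3 = A2; e.g. e (Reacher) has no edge into A2. Fixed point.
From m, successor l is in the attractor (rank 1); the other successor i is not.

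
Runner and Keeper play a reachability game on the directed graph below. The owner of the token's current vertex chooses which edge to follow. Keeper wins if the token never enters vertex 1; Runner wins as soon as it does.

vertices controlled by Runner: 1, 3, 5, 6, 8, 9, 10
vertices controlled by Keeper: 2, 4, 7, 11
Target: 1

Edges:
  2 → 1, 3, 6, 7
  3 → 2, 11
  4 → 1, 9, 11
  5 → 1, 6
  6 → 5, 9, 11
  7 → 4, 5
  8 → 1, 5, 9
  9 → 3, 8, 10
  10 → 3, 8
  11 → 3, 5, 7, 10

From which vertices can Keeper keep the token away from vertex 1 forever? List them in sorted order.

A0 = {1}
A1: add {5, 8} — 5 (Runner) has 5→1; 8 (Runner) has 8→1.
A2: add {6, 9, 10} — 6 (Runner) has 6→5; 9 (Runner) has 9→8; 10 (Runner) has 10→8.
A3 = A2; e.g. 2 (Keeper) can still go to 3. Fixed point.
Runner's attractor = {1, 5, 6, 8, 9, 10}; Keeper avoids the target exactly from the complement.

2, 3, 4, 7, 11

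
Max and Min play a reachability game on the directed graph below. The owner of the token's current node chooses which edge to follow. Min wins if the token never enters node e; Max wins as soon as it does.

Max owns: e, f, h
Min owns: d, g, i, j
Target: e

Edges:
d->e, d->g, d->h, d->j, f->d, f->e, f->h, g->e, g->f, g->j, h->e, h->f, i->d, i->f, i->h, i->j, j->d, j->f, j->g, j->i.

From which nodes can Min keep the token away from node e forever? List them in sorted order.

A0 = {e}
A1: add {f, h} — f (Max) has f→e; h (Max) has h→e.
A2 = A1; e.g. d (Min) can still go to g. Fixed point.
Max's attractor = {e, f, h}; Min avoids the target exactly from the complement.

d, g, i, j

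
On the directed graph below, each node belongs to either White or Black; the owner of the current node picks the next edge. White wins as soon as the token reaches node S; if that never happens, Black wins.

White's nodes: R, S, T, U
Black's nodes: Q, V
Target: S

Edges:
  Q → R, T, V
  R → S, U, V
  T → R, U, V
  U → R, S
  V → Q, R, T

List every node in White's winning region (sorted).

A0 = {S}
A1: add {R, U} — R (White) has R→S; U (White) has U→S.
A2: add {T} — T (White) has T→R.
A3 = A2; e.g. Q (Black) can still go to V. Fixed point.
White's winning region = {R, S, T, U}.

R, S, T, U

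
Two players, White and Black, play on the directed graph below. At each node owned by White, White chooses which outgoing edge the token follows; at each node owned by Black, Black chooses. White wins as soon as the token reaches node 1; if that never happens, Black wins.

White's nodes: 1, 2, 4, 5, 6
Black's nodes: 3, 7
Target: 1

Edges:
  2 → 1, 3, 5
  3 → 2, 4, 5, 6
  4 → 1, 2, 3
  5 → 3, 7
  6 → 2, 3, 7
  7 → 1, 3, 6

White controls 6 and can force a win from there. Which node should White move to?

A0 = {1}
A1: add {2, 4} — 2 (White) has 2→1; 4 (White) has 4→1.
A2: add {6} — 6 (White) has 6→2.
A3 = A2; e.g. 3 (Black) can still go to 5. Fixed point.
From 6, successor 2 is in the attractor (rank 1); the other successors 3, 7 are not.

2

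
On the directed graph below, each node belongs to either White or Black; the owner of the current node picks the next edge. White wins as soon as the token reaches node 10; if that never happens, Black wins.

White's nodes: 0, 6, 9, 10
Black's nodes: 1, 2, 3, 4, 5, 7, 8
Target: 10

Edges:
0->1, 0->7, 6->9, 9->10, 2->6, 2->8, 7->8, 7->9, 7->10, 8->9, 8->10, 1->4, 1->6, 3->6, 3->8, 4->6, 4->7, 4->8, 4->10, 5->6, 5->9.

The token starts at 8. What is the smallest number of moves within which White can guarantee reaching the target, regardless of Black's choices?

A0 = {10}
A1: add {9} — 9 (White) has 9→10.
A2: add {6, 8} — 6 (White) has 6→9; 8 (Black): all of {9, 10} already in.
8 enters the attractor at level 2, so White can force the target in 2 moves from there.

2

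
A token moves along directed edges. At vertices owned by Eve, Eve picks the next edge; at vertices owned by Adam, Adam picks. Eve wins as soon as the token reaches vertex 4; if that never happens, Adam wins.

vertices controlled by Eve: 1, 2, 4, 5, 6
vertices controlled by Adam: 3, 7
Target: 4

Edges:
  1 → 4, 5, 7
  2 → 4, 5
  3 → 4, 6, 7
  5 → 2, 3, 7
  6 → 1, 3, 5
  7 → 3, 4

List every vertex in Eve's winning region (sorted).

A0 = {4}
A1: add {1, 2} — 1 (Eve) has 1→4; 2 (Eve) has 2→4.
A2: add {5, 6} — 5 (Eve) has 5→2; 6 (Eve) has 6→1.
A3 = A2; e.g. 3 (Adam) can still go to 7. Fixed point.
Eve's winning region = {1, 2, 4, 5, 6}.

1, 2, 4, 5, 6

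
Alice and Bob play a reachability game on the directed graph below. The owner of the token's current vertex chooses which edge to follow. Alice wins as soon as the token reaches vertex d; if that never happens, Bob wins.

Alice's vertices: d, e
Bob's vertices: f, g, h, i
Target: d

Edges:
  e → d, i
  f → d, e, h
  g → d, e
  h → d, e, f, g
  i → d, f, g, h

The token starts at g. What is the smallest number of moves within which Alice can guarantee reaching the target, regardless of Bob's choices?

2

A0 = {d}
A1: add {e} — e (Alice) has e→d.
A2: add {g} — g (Bob): all of {d, e} already in.
A3 = A2; e.g. f (Bob) can still go to h. Fixed point.
g enters the attractor at level 2, so Alice can force the target in 2 moves from there.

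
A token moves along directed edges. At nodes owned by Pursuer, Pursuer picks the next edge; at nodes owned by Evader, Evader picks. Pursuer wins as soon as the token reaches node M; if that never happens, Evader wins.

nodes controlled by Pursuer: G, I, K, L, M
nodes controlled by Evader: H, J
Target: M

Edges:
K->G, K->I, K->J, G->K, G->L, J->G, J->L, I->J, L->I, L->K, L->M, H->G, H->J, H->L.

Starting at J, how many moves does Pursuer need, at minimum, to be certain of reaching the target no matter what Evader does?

3

A0 = {M}
A1: add {L} — L (Pursuer) has L→M.
A2: add {G} — G (Pursuer) has G→L.
A3: add {J, K} — J (Evader): all of {G, L} already in; K (Pursuer) has K→G.
J enters the attractor at level 3, so Pursuer can force the target in 3 moves from there.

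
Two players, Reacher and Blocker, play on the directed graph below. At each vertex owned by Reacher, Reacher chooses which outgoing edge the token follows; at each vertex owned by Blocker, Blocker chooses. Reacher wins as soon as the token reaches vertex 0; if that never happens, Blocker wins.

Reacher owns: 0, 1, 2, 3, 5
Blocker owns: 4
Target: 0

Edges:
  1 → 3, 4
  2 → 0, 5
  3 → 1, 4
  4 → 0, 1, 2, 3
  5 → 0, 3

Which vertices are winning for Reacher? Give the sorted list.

0, 2, 5

A0 = {0}
A1: add {2, 5} — 2 (Reacher) has 2→0; 5 (Reacher) has 5→0.
A2 = A1; e.g. 1 (Reacher) has no edge into A1. Fixed point.
Reacher's winning region = {0, 2, 5}.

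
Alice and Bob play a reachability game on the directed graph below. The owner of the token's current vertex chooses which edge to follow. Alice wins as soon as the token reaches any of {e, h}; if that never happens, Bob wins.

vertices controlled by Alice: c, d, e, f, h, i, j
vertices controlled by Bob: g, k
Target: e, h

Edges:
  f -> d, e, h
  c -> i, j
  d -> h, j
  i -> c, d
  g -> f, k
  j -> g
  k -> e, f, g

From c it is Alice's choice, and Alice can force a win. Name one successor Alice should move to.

i

A0 = {e, h}
A1: add {d, f} — d (Alice) has d→h; f (Alice) has f→e.
A2: add {i} — i (Alice) has i→d.
A3: add {c} — c (Alice) has c→i.
A4 = A3; e.g. g (Bob) can still go to k. Fixed point.
From c, successor i is in the attractor (rank 2); the other successor j is not.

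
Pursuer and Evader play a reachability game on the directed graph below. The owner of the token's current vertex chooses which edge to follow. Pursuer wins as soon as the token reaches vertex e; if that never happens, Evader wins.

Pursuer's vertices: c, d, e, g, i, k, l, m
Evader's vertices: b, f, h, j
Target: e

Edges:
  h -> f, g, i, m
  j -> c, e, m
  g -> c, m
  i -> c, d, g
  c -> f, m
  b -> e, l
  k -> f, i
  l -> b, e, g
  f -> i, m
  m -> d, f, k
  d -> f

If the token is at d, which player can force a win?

A0 = {e}
A1: add {l} — l (Pursuer) has l→e.
A2: add {b} — b (Evader): all of {e, l} already in.
A3 = A2; e.g. c (Pursuer) has no edge into A2. Fixed point.
d never enters the attractor, so Evader can avoid the target forever.

Evader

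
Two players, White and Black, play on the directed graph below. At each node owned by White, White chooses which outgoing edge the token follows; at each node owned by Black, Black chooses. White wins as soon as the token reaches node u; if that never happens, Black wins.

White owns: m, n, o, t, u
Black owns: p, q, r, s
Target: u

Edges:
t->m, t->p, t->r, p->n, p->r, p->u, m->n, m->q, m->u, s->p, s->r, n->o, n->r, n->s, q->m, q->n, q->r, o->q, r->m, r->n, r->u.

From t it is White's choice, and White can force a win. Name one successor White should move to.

A0 = {u}
A1: add {m} — m (White) has m→u.
A2: add {t} — t (White) has t→m.
A3 = A2; e.g. n (White) has no edge into A2. Fixed point.
From t, successor m is in the attractor (rank 1); the other successors p, r are not.

m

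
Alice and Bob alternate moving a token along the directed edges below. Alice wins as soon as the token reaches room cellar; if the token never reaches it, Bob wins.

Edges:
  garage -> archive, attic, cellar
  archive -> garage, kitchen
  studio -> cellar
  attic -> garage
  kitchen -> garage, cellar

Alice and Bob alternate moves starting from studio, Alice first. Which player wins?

Alice

Track states (vertex, player-to-move).
A0 = {(cellar,Alice), (cellar,Bob)}
A1: add {(garage,Alice), (studio,Alice), (studio,Bob), (kitchen,Alice)}.
(studio,Alice) ∈ A1 ⇒ Alice forces the target.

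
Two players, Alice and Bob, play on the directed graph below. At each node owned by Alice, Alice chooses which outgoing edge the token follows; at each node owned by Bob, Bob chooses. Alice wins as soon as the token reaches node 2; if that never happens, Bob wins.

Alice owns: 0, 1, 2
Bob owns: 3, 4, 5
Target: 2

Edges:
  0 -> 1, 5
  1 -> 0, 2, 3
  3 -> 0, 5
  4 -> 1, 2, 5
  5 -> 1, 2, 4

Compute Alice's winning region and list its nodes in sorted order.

0, 1, 2

A0 = {2}
A1: add {1} — 1 (Alice) has 1→2.
A2: add {0} — 0 (Alice) has 0→1.
A3 = A2; e.g. 3 (Bob) can still go to 5. Fixed point.
Alice's winning region = {0, 1, 2}.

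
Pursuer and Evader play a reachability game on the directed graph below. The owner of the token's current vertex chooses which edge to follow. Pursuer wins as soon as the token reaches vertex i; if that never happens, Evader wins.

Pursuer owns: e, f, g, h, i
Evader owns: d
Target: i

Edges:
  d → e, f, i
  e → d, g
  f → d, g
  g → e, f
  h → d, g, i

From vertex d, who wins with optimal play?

A0 = {i}
A1: add {h} — h (Pursuer) has h→i.
A2 = A1; e.g. d (Evader) can still go to e. Fixed point.
d never enters the attractor, so Evader can avoid the target forever.

Evader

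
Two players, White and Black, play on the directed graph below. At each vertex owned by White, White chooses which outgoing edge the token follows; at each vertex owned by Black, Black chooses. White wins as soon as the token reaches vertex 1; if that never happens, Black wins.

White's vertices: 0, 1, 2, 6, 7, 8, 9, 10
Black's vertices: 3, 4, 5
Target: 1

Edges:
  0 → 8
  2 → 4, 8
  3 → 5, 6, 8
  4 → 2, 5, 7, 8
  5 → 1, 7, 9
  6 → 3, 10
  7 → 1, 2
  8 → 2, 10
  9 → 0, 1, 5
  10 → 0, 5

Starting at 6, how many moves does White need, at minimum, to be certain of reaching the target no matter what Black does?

A0 = {1}
A1: add {7, 9} — 7 (White) has 7→1; 9 (White) has 9→1.
A2: add {5} — 5 (Black): all of {1, 7, 9} already in.
A3: add {10} — 10 (White) has 10→5.
A4: add {6, 8} — 6 (White) has 6→10; 8 (White) has 8→10.
6 enters the attractor at level 4, so White can force the target in 4 moves from there.

4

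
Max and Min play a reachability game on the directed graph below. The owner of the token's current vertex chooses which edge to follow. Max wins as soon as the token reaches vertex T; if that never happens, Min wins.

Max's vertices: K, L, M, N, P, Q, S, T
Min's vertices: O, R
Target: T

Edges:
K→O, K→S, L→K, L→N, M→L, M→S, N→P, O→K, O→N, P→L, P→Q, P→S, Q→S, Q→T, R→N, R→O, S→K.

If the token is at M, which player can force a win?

Max

A0 = {T}
A1: add {Q} — Q (Max) has Q→T.
A2: add {P} — P (Max) has P→Q.
A3: add {N} — N (Max) has N→P.
A4: add {L} — L (Max) has L→N.
A5: add {M} — M (Max) has M→L.
A6 = A5; e.g. K (Max) has no edge into A5. Fixed point.
M ∈ A5, so Max can force the target.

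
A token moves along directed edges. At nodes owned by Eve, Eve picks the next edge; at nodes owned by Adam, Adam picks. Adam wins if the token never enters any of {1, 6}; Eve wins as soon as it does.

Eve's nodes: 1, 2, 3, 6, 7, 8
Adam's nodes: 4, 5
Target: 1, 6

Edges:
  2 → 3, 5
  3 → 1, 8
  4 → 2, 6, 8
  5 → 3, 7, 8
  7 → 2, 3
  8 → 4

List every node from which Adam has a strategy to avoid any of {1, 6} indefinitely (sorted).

4, 5, 8

A0 = {1, 6}
A1: add {3} — 3 (Eve) has 3→1.
A2: add {2, 7} — 2 (Eve) has 2→3; 7 (Eve) has 7→3.
A3 = A2; e.g. 4 (Adam) can still go to 8. Fixed point.
Eve's attractor = {1, 2, 3, 6, 7}; Adam avoids the target exactly from the complement.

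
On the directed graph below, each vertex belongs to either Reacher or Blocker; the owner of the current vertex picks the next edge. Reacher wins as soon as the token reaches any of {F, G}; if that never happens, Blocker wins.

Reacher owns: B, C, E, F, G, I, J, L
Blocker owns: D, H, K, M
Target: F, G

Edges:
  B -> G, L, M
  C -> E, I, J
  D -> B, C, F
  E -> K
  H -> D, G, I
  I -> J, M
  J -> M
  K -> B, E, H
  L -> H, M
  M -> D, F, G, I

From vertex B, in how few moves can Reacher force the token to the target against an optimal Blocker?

A0 = {F, G}
A1: add {B} — B (Reacher) has B→G.
A2 = A1; e.g. C (Reacher) has no edge into A1. Fixed point.
B enters the attractor at level 1, so Reacher can force the target in 1 move from there.

1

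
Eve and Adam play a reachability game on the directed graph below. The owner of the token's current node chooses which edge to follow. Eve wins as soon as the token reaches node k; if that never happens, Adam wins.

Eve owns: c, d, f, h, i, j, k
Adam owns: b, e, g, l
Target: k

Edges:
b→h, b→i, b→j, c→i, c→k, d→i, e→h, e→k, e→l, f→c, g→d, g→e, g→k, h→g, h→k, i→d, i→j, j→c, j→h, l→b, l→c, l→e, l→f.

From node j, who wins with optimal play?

A0 = {k}
A1: add {c, h} — c (Eve) has c→k; h (Eve) has h→k.
A2: add {f, j} — f (Eve) has f→c; j (Eve) has j→c.
j ∈ A2, so Eve can force the target.

Eve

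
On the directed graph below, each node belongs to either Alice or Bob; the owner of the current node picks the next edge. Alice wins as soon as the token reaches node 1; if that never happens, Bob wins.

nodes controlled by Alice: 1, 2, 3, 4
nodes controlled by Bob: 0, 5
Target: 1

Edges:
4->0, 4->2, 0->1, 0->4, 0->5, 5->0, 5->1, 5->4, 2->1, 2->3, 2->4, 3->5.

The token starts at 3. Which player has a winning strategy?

A0 = {1}
A1: add {2} — 2 (Alice) has 2→1.
A2: add {4} — 4 (Alice) has 4→2.
A3 = A2; e.g. 0 (Bob) can still go to 5. Fixed point.
3 never enters the attractor, so Bob can avoid the target forever.

Bob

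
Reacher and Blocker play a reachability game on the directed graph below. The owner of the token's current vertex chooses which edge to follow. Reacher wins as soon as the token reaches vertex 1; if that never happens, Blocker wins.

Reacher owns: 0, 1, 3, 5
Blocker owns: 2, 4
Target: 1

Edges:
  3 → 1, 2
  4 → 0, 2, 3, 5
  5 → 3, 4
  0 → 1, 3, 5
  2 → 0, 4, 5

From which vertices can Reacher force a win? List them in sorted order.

A0 = {1}
A1: add {0, 3} — 0 (Reacher) has 0→1; 3 (Reacher) has 3→1.
A2: add {5} — 5 (Reacher) has 5→3.
A3 = A2; e.g. 2 (Blocker) can still go to 4. Fixed point.
Reacher's winning region = {0, 1, 3, 5}.

0, 1, 3, 5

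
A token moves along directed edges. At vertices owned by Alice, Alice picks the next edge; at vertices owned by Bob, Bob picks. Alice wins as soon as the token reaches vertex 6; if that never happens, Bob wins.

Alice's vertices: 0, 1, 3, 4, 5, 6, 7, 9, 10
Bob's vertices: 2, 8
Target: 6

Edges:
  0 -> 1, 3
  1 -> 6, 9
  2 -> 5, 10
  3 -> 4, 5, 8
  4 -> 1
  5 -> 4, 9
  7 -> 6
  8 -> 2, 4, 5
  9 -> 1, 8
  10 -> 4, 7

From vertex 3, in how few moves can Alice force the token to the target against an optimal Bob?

A0 = {6}
A1: add {1, 7} — 1 (Alice) has 1→6; 7 (Alice) has 7→6.
A2: add {0, 4, 9, 10} — 0 (Alice) has 0→1; 4 (Alice) has 4→1; 9 (Alice) has 9→1; 10 (Alice) has 10→7.
A3: add {3, 5} — 3 (Alice) has 3→4; 5 (Alice) has 5→4.
3 enters the attractor at level 3, so Alice can force the target in 3 moves from there.

3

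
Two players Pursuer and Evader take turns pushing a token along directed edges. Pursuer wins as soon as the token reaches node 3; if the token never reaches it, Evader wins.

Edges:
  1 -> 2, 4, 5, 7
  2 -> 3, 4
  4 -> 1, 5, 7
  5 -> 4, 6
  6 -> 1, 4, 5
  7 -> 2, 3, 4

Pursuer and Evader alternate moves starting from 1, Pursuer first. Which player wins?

Evader

Track states (vertex, player-to-move).
A0 = {(3,Pursuer), (3,Evader)}
A1: add {(2,Pursuer), (7,Pursuer)}.
A2 = A1; e.g. (1,Pursuer) stays out. (1,Pursuer) never enters ⇒ Evader avoids the target.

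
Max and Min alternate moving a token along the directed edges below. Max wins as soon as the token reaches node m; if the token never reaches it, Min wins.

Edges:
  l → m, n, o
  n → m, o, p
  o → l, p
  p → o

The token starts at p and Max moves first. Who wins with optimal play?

Track states (vertex, player-to-move).
A0 = {(m,Max), (m,Min)}
A1: add {(l,Max), (n,Max)}.
A2 = A1; e.g. (l,Min) stays out. (p,Max) never enters ⇒ Min avoids the target.

Min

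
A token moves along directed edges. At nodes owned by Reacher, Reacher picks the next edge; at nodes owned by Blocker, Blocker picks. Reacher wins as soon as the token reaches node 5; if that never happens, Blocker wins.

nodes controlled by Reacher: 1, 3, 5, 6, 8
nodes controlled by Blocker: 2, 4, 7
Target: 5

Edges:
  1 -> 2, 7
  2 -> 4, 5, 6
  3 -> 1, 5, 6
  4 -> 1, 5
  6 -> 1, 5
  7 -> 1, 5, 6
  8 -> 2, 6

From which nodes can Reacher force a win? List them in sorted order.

3, 5, 6, 8

A0 = {5}
A1: add {3, 6} — 3 (Reacher) has 3→5; 6 (Reacher) has 6→5.
A2: add {8} — 8 (Reacher) has 8→6.
A3 = A2; e.g. 1 (Reacher) has no edge into A2. Fixed point.
Reacher's winning region = {3, 5, 6, 8}.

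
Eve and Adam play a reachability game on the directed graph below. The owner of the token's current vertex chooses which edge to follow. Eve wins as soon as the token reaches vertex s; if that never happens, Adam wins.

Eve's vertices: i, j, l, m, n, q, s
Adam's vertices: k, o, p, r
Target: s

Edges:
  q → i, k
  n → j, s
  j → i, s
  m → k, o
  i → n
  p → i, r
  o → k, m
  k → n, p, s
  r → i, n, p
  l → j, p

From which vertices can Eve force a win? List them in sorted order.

i, j, l, n, q, s

A0 = {s}
A1: add {j, n} — j (Eve) has j→s; n (Eve) has n→s.
A2: add {i, l} — i (Eve) has i→n; l (Eve) has l→j.
A3: add {q} — q (Eve) has q→i.
A4 = A3; e.g. k (Adam) can still go to p. Fixed point.
Eve's winning region = {i, j, l, n, q, s}.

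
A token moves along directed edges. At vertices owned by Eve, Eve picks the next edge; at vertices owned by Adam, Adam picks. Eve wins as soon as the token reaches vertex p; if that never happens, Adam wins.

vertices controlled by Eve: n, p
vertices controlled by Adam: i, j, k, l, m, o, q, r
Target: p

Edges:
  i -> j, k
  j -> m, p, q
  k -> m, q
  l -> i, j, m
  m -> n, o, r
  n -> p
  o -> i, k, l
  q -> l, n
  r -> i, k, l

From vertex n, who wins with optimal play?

Eve

A0 = {p}
A1: add {n} — n (Eve) has n→p.
A2 = A1; e.g. i (Adam) can still go to j. Fixed point.
n ∈ A1, so Eve can force the target.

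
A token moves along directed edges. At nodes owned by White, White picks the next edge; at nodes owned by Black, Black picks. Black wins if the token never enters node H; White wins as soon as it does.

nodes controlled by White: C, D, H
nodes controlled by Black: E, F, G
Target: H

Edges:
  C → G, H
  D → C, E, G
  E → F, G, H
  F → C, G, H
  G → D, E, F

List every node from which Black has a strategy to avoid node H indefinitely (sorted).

E, F, G

A0 = {H}
A1: add {C} — C (White) has C→H.
A2: add {D} — D (White) has D→C.
A3 = A2; e.g. E (Black) can still go to F. Fixed point.
White's attractor = {C, D, H}; Black avoids the target exactly from the complement.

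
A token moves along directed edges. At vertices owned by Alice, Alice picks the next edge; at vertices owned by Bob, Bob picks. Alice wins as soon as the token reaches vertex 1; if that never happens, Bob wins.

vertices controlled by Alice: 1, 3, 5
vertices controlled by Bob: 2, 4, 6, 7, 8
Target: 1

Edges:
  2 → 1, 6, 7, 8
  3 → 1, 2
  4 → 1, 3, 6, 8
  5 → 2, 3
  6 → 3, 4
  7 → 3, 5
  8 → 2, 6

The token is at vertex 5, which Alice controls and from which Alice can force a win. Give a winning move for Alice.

3

A0 = {1}
A1: add {3} — 3 (Alice) has 3→1.
A2: add {5} — 5 (Alice) has 5→3.
A3: add {7} — 7 (Bob): all of {3, 5} already in.
A4 = A3; e.g. 2 (Bob) can still go to 6. Fixed point.
From 5, successor 3 is in the attractor (rank 1); the other successor 2 is not.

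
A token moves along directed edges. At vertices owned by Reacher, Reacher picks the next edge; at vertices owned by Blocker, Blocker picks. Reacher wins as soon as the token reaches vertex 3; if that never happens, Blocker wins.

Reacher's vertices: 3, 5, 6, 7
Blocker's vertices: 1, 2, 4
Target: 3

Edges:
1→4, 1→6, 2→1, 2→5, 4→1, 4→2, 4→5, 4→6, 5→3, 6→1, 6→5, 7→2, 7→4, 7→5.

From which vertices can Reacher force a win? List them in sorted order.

3, 5, 6, 7

A0 = {3}
A1: add {5} — 5 (Reacher) has 5→3.
A2: add {6, 7} — 6 (Reacher) has 6→5; 7 (Reacher) has 7→5.
A3 = A2; e.g. 1 (Blocker) can still go to 4. Fixed point.
Reacher's winning region = {3, 5, 6, 7}.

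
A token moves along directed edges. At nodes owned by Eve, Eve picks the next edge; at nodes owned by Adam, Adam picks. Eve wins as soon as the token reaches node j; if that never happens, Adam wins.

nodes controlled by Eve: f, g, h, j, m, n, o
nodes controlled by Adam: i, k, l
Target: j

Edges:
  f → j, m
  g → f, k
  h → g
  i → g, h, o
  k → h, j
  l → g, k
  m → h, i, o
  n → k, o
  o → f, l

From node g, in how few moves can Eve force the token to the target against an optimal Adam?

A0 = {j}
A1: add {f} — f (Eve) has f→j.
A2: add {g, o} — g (Eve) has g→f; o (Eve) has o→f.
g enters the attractor at level 2, so Eve can force the target in 2 moves from there.

2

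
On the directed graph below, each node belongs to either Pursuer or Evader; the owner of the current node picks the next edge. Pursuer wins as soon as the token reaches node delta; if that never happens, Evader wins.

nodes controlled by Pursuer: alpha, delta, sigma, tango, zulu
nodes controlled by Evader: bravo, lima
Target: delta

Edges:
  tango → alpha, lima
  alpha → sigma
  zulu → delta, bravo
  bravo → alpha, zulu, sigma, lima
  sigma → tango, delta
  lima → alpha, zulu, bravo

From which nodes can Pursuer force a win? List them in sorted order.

alpha, delta, sigma, tango, zulu

A0 = {delta}
A1: add {sigma, zulu} — zulu (Pursuer) has zulu→delta; sigma (Pursuer) has sigma→delta.
A2: add {alpha} — alpha (Pursuer) has alpha→sigma.
A3: add {tango} — tango (Pursuer) has tango→alpha.
A4 = A3; e.g. bravo (Evader) can still go to lima. Fixed point.
Pursuer's winning region = {alpha, delta, sigma, tango, zulu}.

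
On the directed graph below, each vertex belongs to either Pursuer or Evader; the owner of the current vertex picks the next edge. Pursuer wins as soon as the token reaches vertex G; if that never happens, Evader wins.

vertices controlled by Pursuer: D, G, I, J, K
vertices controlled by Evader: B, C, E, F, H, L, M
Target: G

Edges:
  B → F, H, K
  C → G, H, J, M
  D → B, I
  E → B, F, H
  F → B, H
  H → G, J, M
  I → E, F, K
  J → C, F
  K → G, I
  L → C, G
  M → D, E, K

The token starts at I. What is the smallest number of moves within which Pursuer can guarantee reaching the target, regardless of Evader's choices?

2

A0 = {G}
A1: add {K} — K (Pursuer) has K→G.
A2: add {I} — I (Pursuer) has I→K.
I enters the attractor at level 2, so Pursuer can force the target in 2 moves from there.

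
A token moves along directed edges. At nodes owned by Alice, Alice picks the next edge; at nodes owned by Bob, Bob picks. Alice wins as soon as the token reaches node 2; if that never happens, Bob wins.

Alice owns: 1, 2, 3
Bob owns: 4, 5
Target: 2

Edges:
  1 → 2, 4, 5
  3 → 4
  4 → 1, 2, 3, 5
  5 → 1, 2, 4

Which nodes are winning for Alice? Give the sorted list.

1, 2

A0 = {2}
A1: add {1} — 1 (Alice) has 1→2.
A2 = A1; e.g. 3 (Alice) has no edge into A1. Fixed point.
Alice's winning region = {1, 2}.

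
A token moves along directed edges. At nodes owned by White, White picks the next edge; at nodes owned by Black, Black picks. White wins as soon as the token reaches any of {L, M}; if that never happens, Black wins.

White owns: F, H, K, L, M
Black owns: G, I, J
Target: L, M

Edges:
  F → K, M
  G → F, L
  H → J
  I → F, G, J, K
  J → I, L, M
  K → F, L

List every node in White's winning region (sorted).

F, G, K, L, M

A0 = {L, M}
A1: add {F, K} — F (White) has F→M; K (White) has K→L.
A2: add {G} — G (Black): all of {F, L} already in.
A3 = A2; e.g. H (White) has no edge into A2. Fixed point.
White's winning region = {F, G, K, L, M}.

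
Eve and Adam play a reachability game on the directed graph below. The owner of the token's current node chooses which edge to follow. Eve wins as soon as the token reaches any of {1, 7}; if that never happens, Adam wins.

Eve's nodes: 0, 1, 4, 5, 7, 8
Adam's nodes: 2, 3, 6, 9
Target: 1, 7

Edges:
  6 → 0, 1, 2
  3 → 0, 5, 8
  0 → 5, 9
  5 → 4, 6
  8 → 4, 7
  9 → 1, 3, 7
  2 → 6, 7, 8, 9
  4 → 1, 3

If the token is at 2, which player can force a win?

A0 = {1, 7}
A1: add {4, 8} — 4 (Eve) has 4→1; 8 (Eve) has 8→7.
A2: add {5} — 5 (Eve) has 5→4.
A3: add {0} — 0 (Eve) has 0→5.
A4: add {3} — 3 (Adam): all of {0, 5, 8} already in.
A5: add {9} — 9 (Adam): all of {1, 3, 7} already in.
A6 = A5; e.g. 2 (Adam) can still go to 6. Fixed point.
2 never enters the attractor, so Adam can avoid the target forever.

Adam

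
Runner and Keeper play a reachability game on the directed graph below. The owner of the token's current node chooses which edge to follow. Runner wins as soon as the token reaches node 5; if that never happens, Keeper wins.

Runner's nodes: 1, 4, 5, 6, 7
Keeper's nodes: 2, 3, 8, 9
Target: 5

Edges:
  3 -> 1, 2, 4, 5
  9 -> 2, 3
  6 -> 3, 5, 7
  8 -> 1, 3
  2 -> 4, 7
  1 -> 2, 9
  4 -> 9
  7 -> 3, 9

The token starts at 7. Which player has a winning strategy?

A0 = {5}
A1: add {6} — 6 (Runner) has 6→5.
A2 = A1; e.g. 1 (Runner) has no edge into A1. Fixed point.
7 never enters the attractor, so Keeper can avoid the target forever.

Keeper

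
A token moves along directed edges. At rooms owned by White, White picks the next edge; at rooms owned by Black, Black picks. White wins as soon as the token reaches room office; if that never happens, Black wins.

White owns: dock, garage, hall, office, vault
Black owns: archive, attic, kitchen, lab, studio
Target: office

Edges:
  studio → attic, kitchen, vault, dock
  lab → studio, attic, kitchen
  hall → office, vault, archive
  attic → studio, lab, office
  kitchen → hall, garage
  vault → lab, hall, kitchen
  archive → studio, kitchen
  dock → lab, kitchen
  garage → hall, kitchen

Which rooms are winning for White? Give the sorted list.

dock, garage, hall, kitchen, office, vault

A0 = {office}
A1: add {hall} — hall (White) has hall→office.
A2: add {garage, vault} — vault (White) has vault→hall; garage (White) has garage→hall.
A3: add {kitchen} — kitchen (Black): all of {hall, garage} already in.
A4: add {dock} — dock (White) has dock→kitchen.
A5 = A4; e.g. studio (Black) can still go to attic. Fixed point.
White's winning region = {dock, garage, hall, kitchen, office, vault}.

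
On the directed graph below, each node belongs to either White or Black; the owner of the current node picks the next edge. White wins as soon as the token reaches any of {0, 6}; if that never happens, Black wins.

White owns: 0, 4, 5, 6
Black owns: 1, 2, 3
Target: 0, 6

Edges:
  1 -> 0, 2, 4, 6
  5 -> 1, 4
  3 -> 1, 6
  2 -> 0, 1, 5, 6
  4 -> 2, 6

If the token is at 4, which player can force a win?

White

A0 = {0, 6}
A1: add {4} — 4 (White) has 4→6.
4 ∈ A1, so White can force the target.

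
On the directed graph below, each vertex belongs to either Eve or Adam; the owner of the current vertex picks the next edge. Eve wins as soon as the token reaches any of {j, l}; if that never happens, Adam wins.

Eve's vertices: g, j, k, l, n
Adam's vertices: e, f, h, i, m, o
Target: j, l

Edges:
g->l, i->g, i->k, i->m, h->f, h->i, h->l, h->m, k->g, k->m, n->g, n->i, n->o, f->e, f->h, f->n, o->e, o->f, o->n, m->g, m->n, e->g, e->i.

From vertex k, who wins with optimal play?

Eve

A0 = {j, l}
A1: add {g} — g (Eve) has g→l.
A2: add {k, n} — k (Eve) has k→g; n (Eve) has n→g.
k ∈ A2, so Eve can force the target.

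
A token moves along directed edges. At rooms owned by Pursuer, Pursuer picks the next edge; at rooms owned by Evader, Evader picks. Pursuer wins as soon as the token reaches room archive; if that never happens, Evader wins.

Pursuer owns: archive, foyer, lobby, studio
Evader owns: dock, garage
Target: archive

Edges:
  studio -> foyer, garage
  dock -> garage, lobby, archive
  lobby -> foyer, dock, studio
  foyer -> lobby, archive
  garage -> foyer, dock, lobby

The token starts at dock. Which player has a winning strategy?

Evader

A0 = {archive}
A1: add {foyer} — foyer (Pursuer) has foyer→archive.
A2: add {lobby, studio} — lobby (Pursuer) has lobby→foyer; studio (Pursuer) has studio→foyer.
A3 = A2; e.g. dock (Evader) can still go to garage. Fixed point.
dock never enters the attractor, so Evader can avoid the target forever.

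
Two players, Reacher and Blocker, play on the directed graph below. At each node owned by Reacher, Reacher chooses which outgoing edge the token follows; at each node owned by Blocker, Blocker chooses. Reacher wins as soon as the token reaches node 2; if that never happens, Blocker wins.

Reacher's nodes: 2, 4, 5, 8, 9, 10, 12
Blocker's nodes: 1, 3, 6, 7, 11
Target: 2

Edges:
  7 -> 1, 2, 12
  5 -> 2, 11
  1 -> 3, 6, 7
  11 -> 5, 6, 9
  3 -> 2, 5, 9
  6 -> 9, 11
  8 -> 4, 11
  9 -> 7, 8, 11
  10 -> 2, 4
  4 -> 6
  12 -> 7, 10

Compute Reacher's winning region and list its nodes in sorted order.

A0 = {2}
A1: add {5, 10} — 5 (Reacher) has 5→2; 10 (Reacher) has 10→2.
A2: add {12} — 12 (Reacher) has 12→10.
A3 = A2; e.g. 1 (Blocker) can still go to 3. Fixed point.
Reacher's winning region = {2, 5, 10, 12}.

2, 5, 10, 12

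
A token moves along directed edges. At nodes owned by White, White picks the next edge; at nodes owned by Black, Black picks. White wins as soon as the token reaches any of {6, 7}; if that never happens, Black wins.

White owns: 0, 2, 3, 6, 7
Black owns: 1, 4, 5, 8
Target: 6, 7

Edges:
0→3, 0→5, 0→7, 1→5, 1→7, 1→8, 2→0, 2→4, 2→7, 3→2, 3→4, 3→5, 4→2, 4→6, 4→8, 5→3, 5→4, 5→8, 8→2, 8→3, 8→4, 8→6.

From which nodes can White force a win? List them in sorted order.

A0 = {6, 7}
A1: add {0, 2} — 0 (White) has 0→7; 2 (White) has 2→7.
A2: add {3} — 3 (White) has 3→2.
A3 = A2; e.g. 1 (Black) can still go to 5. Fixed point.
White's winning region = {0, 2, 3, 6, 7}.

0, 2, 3, 6, 7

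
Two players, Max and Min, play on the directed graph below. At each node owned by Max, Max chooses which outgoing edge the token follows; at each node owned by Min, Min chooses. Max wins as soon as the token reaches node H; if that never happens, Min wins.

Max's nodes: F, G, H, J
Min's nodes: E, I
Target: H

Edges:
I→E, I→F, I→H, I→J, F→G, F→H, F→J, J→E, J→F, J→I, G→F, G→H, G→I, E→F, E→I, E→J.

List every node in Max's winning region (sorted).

F, G, H, J

A0 = {H}
A1: add {F, G} — F (Max) has F→H; G (Max) has G→H.
A2: add {J} — J (Max) has J→F.
A3 = A2; e.g. E (Min) can still go to I. Fixed point.
Max's winning region = {F, G, H, J}.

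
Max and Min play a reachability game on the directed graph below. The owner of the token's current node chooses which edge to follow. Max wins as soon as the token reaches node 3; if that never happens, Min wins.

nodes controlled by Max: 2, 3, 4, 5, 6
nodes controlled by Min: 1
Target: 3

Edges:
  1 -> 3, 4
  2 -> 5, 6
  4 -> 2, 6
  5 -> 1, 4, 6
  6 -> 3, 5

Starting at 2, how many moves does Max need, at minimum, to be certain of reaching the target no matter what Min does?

2

A0 = {3}
A1: add {6} — 6 (Max) has 6→3.
A2: add {2, 4, 5} — 2 (Max) has 2→6; 4 (Max) has 4→6; 5 (Max) has 5→6.
2 enters the attractor at level 2, so Max can force the target in 2 moves from there.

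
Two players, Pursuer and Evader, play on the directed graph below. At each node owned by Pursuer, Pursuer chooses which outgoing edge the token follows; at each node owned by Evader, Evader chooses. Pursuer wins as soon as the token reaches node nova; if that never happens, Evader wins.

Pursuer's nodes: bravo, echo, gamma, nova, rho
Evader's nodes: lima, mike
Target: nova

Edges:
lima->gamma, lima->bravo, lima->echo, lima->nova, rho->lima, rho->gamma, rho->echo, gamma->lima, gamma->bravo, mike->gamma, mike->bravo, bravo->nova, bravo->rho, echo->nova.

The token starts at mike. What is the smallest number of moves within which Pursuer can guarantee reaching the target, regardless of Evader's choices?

A0 = {nova}
A1: add {bravo, echo} — bravo (Pursuer) has bravo→nova; echo (Pursuer) has echo→nova.
A2: add {gamma, rho} — gamma (Pursuer) has gamma→bravo; rho (Pursuer) has rho→echo.
A3: add {lima, mike} — lima (Evader): all of {gamma, bravo, echo, nova} already in; mike (Evader): all of {gamma, bravo} already in.
A3 = all vertices. Fixed point.
mike enters the attractor at level 3, so Pursuer can force the target in 3 moves from there.

3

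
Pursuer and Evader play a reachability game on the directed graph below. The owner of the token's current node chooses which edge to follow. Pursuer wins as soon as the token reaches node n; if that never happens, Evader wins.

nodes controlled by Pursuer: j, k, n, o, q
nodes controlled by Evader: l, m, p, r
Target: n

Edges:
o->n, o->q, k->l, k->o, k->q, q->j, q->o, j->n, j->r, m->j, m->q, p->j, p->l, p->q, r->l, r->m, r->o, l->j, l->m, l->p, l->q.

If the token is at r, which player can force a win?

A0 = {n}
A1: add {j, o} — j (Pursuer) has j→n; o (Pursuer) has o→n.
A2: add {k, q} — k (Pursuer) has k→o; q (Pursuer) has q→j.
A3: add {m} — m (Evader): all of {j, q} already in.
A4 = A3; e.g. l (Evader) can still go to p. Fixed point.
r never enters the attractor, so Evader can avoid the target forever.

Evader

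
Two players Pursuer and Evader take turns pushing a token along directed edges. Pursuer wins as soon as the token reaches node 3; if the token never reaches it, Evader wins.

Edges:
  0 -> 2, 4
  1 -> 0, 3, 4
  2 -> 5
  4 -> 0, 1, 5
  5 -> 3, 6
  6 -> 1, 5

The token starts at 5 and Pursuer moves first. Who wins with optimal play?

Track states (vertex, player-to-move).
A0 = {(3,Pursuer), (3,Evader)}
A1: add {(1,Pursuer), (5,Pursuer)}.
(5,Pursuer) ∈ A1 ⇒ Pursuer forces the target.

Pursuer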